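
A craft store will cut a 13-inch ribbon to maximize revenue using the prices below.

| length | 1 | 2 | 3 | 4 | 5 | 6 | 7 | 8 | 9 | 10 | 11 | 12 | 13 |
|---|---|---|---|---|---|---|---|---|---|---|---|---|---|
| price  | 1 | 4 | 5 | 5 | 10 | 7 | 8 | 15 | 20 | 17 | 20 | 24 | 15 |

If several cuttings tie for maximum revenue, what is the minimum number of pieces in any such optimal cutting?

Let r[k] be the best obtainable value from length k. For each k, try every first piece i and keep the best of price[i] + r[k−i].
r[1] = 1
r[2] = 4
r[3] = 5  (first piece 1, then r[2]=4)
r[4] = 8  (first piece 2, then r[2]=4)
r[5] = 10
r[6] = 12  (first piece 2, then r[4]=8)
r[7] = 14  (first piece 2, then r[5]=10)
r[8] = 16  (first piece 2, then r[6]=12)
r[9] = 20
r[10] = 21  (first piece 1, then r[9]=20)
r[11] = 24  (first piece 2, then r[9]=20)
r[12] = 25  (first piece 1, then r[11]=24)
r[13] = 28  (first piece 2, then r[11]=24)
Maximum revenue is ¢28.
Now minimize piece count subject to staying optimal: for each k, pieces[k] = 1 + min over i with p[i]+r[k−i]=r[k] of pieces[k−i].
pieces[10] = 2
pieces[11] = 2
pieces[12] = 2
pieces[13] = 3

3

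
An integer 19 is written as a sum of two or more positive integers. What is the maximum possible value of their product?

Define m[k] = max over 1≤i<k of i · max(k−i, m[k−i]); the inner max lets the remainder stay uncut if that's better.
m[2] = 1×max(1,0) = 1×1 = 1
m[3] = max(1×2, 2×1) = 2
m[4] = max(1×3, 2×2, 3×1) = 4
m[5] = max(1×4, 2×3, 3×2, 4×1) = 6
m[6] = max(1×6, 2×4, 3×3, 4×2, 5×1) = 9
m[7] = max(1×9, 2×6, 3×4, 4×3, 5×2, 6×1) = 12
m[8] = max(1×12, 2×9, 3×6, …, 6×2, 7×1) = 18
m[9] = max(1×18, 2×12, 3×9, …, 7×2, 8×1) = 27
m[10] = max(1×27, 2×18, 3×12, …, 8×2, 9×1) = 36
m[11] = max(1×36, 2×27, 3×18, …, 9×2, 10×1) = 54
m[12] = max(1×54, 2×36, 3×27, …, 10×2, 11×1) = 81
m[13] = max(1×81, 2×54, 3×36, …, 11×2, 12×1) = 108
m[14] = max(1×108, 2×81, 3×54, …, 12×2, 13×1) = 162
m[15] = max(1×162, 2×108, 3×81, …, 13×2, 14×1) = 243
m[16] = max(1×243, 2×162, 3×108, …, 14×2, 15×1) = 324
m[17] = max(1×324, 2×243, 3×162, …, 15×2, 16×1) = 486
m[18] = max(1×486, 2×324, 3×243, …, 16×2, 17×1) = 729
m[19] = max(1×729, 2×486, 3×324, …, 17×2, 18×1) = 972
One optimal split: 3 + 3 + 3 + 3 + 3 + 2 + 2; product 3×3×3×3×3×2×2 = 972.

972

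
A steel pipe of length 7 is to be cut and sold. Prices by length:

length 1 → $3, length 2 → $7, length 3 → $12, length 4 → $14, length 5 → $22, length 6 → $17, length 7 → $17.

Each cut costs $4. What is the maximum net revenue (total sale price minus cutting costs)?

Build r[k] bottom-up: r[k] = max over allowed piece i of (p[i] + r[k−i]) − 4 per cut.
r[1] = 3
r[2] = 7
r[3] = 12
r[4] = 14
r[5] = 22
r[6] = 21  (first piece 1, then r[5]=22)
r[7] = 25  (first piece 2, then r[5]=22)
One optimal plan: pieces 5 + 2 (1 cut) → $29 − $4 = $25.

25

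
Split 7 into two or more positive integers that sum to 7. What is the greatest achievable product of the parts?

12

Fill prod[k] for k=2..7: at each k try every first piece i and multiply by the better of (k−i) uncut or prod[k−i].
prod[2] = 1*max(1,0) = 1*1 = 1
prod[3] = max(1*2, 2*1) = 2
prod[4] = max(1*3, 2*2, 3*1) = 4
prod[5] = max(1*4, 2*3, 3*2, 4*1) = 6
prod[6] = max(1*6, 2*4, 3*3, 4*2, 5*1) = 9
prod[7] = max(1*9, 2*6, 3*4, 4*3, 5*2, 6*1) = 12
One optimal split: 3 + 2 + 2; product 3*2*2 = 12.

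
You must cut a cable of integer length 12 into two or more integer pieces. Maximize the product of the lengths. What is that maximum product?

Define g[k] = max over 1≤i<k of i · max(k−i, g[k−i]); the inner max lets the remainder stay uncut if that's better.
g[2] = 1*max(1,0) = 1*1 = 1
g[3] = max(1*2, 2*1) = 2
g[4] = max(1*3, 2*2, 3*1) = 4
g[5] = max(1*4, 2*3, 3*2, 4*1) = 6
g[6] = max(1*6, 2*4, 3*3, 4*2, 5*1) = 9
g[7] = max(1*9, 2*6, 3*4, 4*3, 5*2, 6*1) = 12
g[8] = max(1*12, 2*9, 3*6, …, 6*2, 7*1) = 18
g[9] = max(1*18, 2*12, 3*9, …, 7*2, 8*1) = 27
g[10] = max(1*27, 2*18, 3*12, …, 8*2, 9*1) = 36
g[11] = max(1*36, 2*27, 3*18, …, 9*2, 10*1) = 54
g[12] = max(1*54, 2*36, 3*27, …, 10*2, 11*1) = 81
One optimal split: 3 + 3 + 3 + 3; product 3*3*3*3 = 81.

81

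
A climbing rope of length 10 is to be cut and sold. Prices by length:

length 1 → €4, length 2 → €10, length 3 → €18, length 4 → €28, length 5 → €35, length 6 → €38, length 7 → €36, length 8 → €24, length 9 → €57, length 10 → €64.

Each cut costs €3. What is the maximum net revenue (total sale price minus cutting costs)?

67

Consider every possible first cut. r[k] is the best of p[i]+r[k−i] over all sellable i≤k, charging 3 whenever i<k.
r[1] = 4
r[2] = max(4+4-3, 10+0) = 10
r[3] = max(4+10-3, 10+4-3, 18+0) = 18
r[4] = max(4+18-3, 10+10-3, 18+4-3, 28+0) = 28
r[5] = max(4+28-3, 10+18-3, 18+10-3, 28+4-3, 35+0) = 35
r[6] = max(4+35-3, 10+28-3, 18+18-3, 28+10-3, 35+4-3, 38+0) = 38
r[7] = max(4+38-3, 10+35-3, 18+28-3, …, 38+4-3, 36+0) = 43
r[8] = max(4+43-3, 10+38-3, 18+35-3, …, 36+4-3, 24+0) = 53
r[9] = max(4+53-3, 10+43-3, 18+38-3, …, 24+4-3, 57+0) = 60
r[10] = max(4+60-3, 10+53-3, 18+43-3, …, 57+4-3, 64+0) = 67
One optimal plan: pieces 5 + 5 (1 cut) → €70 − €3 = €67.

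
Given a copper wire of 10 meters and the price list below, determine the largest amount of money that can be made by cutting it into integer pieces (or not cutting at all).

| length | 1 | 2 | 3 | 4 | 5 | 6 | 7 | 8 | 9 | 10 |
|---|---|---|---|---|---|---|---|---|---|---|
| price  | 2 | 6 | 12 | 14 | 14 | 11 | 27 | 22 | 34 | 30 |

39

Build v[k] bottom-up: v[k] = max over allowed piece i of (p[i] + v[k−i]).
v[1] = 2
v[2] = 6
v[3] = 12
v[4] = 14  (first piece 1, then v[3]=12)
v[5] = 18  (first piece 2, then v[3]=12)
v[6] = 24  (first piece 3, then v[3]=12)
v[7] = 27
v[8] = 30  (first piece 2, then v[6]=24)
v[9] = 36  (first piece 3, then v[6]=24)
v[10] = 39  (first piece 3, then v[7]=27)
One optimal cutting: 7 + 3 → €27 + €12 = €39.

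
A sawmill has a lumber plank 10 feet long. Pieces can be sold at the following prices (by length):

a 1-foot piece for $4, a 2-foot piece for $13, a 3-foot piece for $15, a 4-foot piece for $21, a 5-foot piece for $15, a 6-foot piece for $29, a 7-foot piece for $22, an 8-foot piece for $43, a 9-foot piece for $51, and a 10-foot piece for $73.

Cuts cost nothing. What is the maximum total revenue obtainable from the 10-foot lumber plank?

Let R[k] be the best obtainable value from length k. For each k, try every first piece i and keep the best of price[i] + R[k−i].
R[1] = 4
R[2] = max(4+4, 13+0) = 13
R[3] = max(4+13, 13+4, 15+0) = 17
R[4] = max(4+17, 13+13, 15+4, 21+0) = 26
R[5] = max(4+26, 13+17, 15+13, 21+4, 15+0) = 30
R[6] = max(4+30, 13+26, 15+17, 21+13, 15+4, 29+0) = 39
R[7] = max(4+39, 13+30, 15+26, …, 29+4, 22+0) = 43
R[8] = max(4+43, 13+39, 15+30, …, 22+4, 43+0) = 52
R[9] = max(4+52, 13+43, 15+39, …, 43+4, 51+0) = 56
R[10] = max(4+56, 13+52, 15+43, …, 51+4, 73+0) = 73
Best is to sell the whole 10-foot piece uncut for $73.

73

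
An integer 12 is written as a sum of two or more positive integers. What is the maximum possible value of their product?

Define f[k] = max over 1≤i<k of i · max(k−i, f[k−i]); the inner max lets the remainder stay uncut if that's better.
f[2] = 1*max(1,0) = 1*1 = 1
f[3] = max(1*2, 2*1) = 2
f[4] = max(1*3, 2*2, 3*1) = 4
f[5] = max(1*4, 2*3, 3*2, 4*1) = 6
f[6] = max(1*6, 2*4, 3*3, 4*2, 5*1) = 9
f[7] = max(1*9, 2*6, 3*4, 4*3, 5*2, 6*1) = 12
f[8] = max(1*12, 2*9, 3*6, …, 6*2, 7*1) = 18
f[9] = max(1*18, 2*12, 3*9, …, 7*2, 8*1) = 27
f[10] = max(1*27, 2*18, 3*12, …, 8*2, 9*1) = 36
f[11] = max(1*36, 2*27, 3*18, …, 9*2, 10*1) = 54
f[12] = max(1*54, 2*36, 3*27, …, 10*2, 11*1) = 81
One optimal split: 3 + 3 + 3 + 3; product 3*3*3*3 = 81.

81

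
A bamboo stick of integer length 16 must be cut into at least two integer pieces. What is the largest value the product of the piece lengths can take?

Let g[k] be the best product for length k (with at least one cut). For each first piece i, the rest contributes max(k−i, g[k−i]).
g[2] = 1·max(1,0) = 1·1 = 1
g[3] = max(1·2, 2·1) = 2
g[4] = max(1·3, 2·2, 3·1) = 4
g[5] = max(1·4, 2·3, 3·2, 4·1) = 6
g[6] = max(1·6, 2·4, 3·3, 4·2, 5·1) = 9
g[7] = max(1·9, 2·6, 3·4, 4·3, 5·2, 6·1) = 12
g[8] = max(1·12, 2·9, 3·6, …, 6·2, 7·1) = 18
g[9] = max(1·18, 2·12, 3·9, …, 7·2, 8·1) = 27
g[10] = max(1·27, 2·18, 3·12, …, 8·2, 9·1) = 36
g[11] = max(1·36, 2·27, 3·18, …, 9·2, 10·1) = 54
g[12] = max(1·54, 2·36, 3·27, …, 10·2, 11·1) = 81
g[13] = max(1·81, 2·54, 3·36, …, 11·2, 12·1) = 108
g[14] = max(1·108, 2·81, 3·54, …, 12·2, 13·1) = 162
g[15] = max(1·162, 2·108, 3·81, …, 13·2, 14·1) = 243
g[16] = max(1·243, 2·162, 3·108, …, 14·2, 15·1) = 324
One optimal split: 3 + 3 + 3 + 3 + 2 + 2; product 3·3·3·3·2·2 = 324.

324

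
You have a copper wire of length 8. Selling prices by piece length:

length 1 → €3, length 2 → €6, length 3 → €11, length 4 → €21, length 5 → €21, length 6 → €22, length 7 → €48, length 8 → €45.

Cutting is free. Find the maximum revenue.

51

Build v[k] bottom-up: v[k] = max over allowed piece i of (p[i] + v[k−i]).
v[1] = 3
v[2] = max(3+3, 6+0) = 6
v[3] = max(3+6, 6+3, 11+0) = 11
v[4] = max(3+11, 6+6, 11+3, 21+0) = 21
v[5] = max(3+21, 6+11, 11+6, 21+3, 21+0) = 24
v[6] = max(3+24, 6+21, 11+11, 21+6, 21+3, 22+0) = 27
v[7] = max(3+27, 6+24, 11+21, …, 22+3, 48+0) = 48
v[8] = max(3+48, 6+27, 11+24, …, 48+3, 45+0) = 51
One optimal cutting: 7 + 1 → €48 + €3 = €51.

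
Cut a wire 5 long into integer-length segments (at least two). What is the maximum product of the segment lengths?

Fill m[k] for k=2..5: at each k try every first piece i and multiply by the better of (k−i) uncut or m[k−i].
m[2] = 1·max(1,0) = 1·1 = 1
m[3] = max(1·2, 2·1) = 2
m[4] = max(1·3, 2·2, 3·1) = 4
m[5] = max(1·4, 2·3, 3·2, 4·1) = 6
One optimal split: 3 + 2; product 3·2 = 6.

6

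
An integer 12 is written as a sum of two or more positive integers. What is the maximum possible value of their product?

Let m[k] be the best product for length k (with at least one cut). For each first piece i, the rest contributes max(k−i, m[k−i]).
Small cases: m[2]=1, m[3]=2, m[4]=4.
m[5] = 2*max(3,2) = 2*3 = 6
m[6] = 3*max(3,2) = 3*3 = 9
m[7] = 2*max(5,6) = 2*6 = 12
m[8] = 2*max(6,9) = 2*9 = 18
m[9] = 3*max(6,9) = 3*9 = 27
m[10] = 2*max(8,18) = 2*18 = 36
m[11] = 2*max(9,27) = 2*27 = 54
m[12] = 3*max(9,27) = 3*27 = 81
One optimal split: 3 + 3 + 3 + 3; product 3*3*3*3 = 81.

81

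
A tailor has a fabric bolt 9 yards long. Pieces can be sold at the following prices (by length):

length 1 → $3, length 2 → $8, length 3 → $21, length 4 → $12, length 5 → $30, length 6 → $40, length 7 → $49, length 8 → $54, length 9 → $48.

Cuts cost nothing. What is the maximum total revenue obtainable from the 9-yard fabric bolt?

63

Let R[k] be the best obtainable value from length k. For each k, try every first piece i and keep the best of price[i] + R[k−i].
R[1] = 3
R[2] = 8
R[3] = 21
R[4] = 24  (first piece 1, then R[3]=21)
R[5] = 30
R[6] = 42  (first piece 3, then R[3]=21)
R[7] = 49
R[8] = 54
R[9] = 63  (first piece 3, then R[6]=42)
One optimal cutting: 3 + 3 + 3 → $21 + $21 + $21 = $63.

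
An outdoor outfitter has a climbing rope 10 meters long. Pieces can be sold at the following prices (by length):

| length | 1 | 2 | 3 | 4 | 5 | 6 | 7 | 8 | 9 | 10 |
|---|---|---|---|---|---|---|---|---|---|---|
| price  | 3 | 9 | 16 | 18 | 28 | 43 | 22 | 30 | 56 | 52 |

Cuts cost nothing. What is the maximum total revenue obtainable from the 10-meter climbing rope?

Build r[k] bottom-up: r[k] = max over allowed piece i of (p[i] + r[k−i]).
r[1] = 3
r[2] = max(3+3, 9+0) = 9
r[3] = max(3+9, 9+3, 16+0) = 16
r[4] = max(3+16, 9+9, 16+3, 18+0) = 19
r[5] = max(3+19, 9+16, 16+9, 18+3, 28+0) = 28
r[6] = max(3+28, 9+19, 16+16, 18+9, 28+3, 43+0) = 43
r[7] = max(3+43, 9+28, 16+19, …, 43+3, 22+0) = 46
r[8] = max(3+46, 9+43, 16+28, …, 22+3, 30+0) = 52
r[9] = max(3+52, 9+46, 16+43, …, 30+3, 56+0) = 59
r[10] = max(3+59, 9+52, 16+46, …, 56+3, 52+0) = 62
One optimal cutting: 6 + 3 + 1 → €43 + €16 + €3 = €62.

62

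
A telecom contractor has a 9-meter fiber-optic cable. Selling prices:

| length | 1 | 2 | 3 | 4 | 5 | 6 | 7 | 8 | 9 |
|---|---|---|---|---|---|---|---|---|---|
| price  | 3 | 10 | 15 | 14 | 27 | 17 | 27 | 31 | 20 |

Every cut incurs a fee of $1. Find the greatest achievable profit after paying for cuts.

45

Build v[k] bottom-up: v[k] = max over allowed piece i of (p[i] + v[k−i]) − 1 per cut.
v[1] = 3
v[2] = 10
v[3] = 15
v[4] = 19  (first piece 2, then v[2]=10)
v[5] = 27
v[6] = 29  (first piece 1, then v[5]=27)
v[7] = 36  (first piece 2, then v[5]=27)
v[8] = 41  (first piece 3, then v[5]=27)
v[9] = 45  (first piece 2, then v[7]=36)
One optimal plan: pieces 5 + 2 + 2 (2 cuts) → $47 − $2 = $45.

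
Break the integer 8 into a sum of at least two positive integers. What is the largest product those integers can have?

18

Fill prod[k] for k=2..8: at each k try every first piece i and multiply by the better of (k−i) uncut or prod[k−i].
prod[2] = 1×max(1,0) = 1×1 = 1
prod[3] = 1×max(2,1) = 1×2 = 2
prod[4] = 2×max(2,1) = 2×2 = 4
prod[5] = 2×max(3,2) = 2×3 = 6
prod[6] = 3×max(3,2) = 3×3 = 9
prod[7] = 2×max(5,6) = 2×6 = 12
prod[8] = 2×max(6,9) = 2×9 = 18
One optimal split: 3 + 3 + 2; product 3×3×2 = 18.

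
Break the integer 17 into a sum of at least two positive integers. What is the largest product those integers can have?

Define P[k] = max over 1≤i<k of i · max(k−i, P[k−i]); the inner max lets the remainder stay uncut if that's better.
P[2] = 1×max(1,0) = 1×1 = 1
P[3] = max(1×2, 2×1) = 2
P[4] = max(1×3, 2×2, 3×1) = 4
P[5] = max(1×4, 2×3, 3×2, 4×1) = 6
P[6] = max(1×6, 2×4, 3×3, 4×2, 5×1) = 9
P[7] = max(1×9, 2×6, 3×4, 4×3, 5×2, 6×1) = 12
P[8] = max(1×12, 2×9, 3×6, …, 6×2, 7×1) = 18
P[9] = max(1×18, 2×12, 3×9, …, 7×2, 8×1) = 27
P[10] = max(1×27, 2×18, 3×12, …, 8×2, 9×1) = 36
P[11] = max(1×36, 2×27, 3×18, …, 9×2, 10×1) = 54
P[12] = max(1×54, 2×36, 3×27, …, 10×2, 11×1) = 81
P[13] = max(1×81, 2×54, 3×36, …, 11×2, 12×1) = 108
P[14] = max(1×108, 2×81, 3×54, …, 12×2, 13×1) = 162
P[15] = max(1×162, 2×108, 3×81, …, 13×2, 14×1) = 243
P[16] = max(1×243, 2×162, 3×108, …, 14×2, 15×1) = 324
P[17] = max(1×324, 2×243, 3×162, …, 15×2, 16×1) = 486
One optimal split: 3 + 3 + 3 + 3 + 3 + 2; product 3×3×3×3×3×2 = 486.

486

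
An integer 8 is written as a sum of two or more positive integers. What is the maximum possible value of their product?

18

Fill g[k] for k=2..8: at each k try every first piece i and multiply by the better of (k−i) uncut or g[k−i].
g[2] = 1×max(1,0) = 1×1 = 1
g[3] = max(1×2, 2×1) = 2
g[4] = max(1×3, 2×2, 3×1) = 4
g[5] = max(1×4, 2×3, 3×2, 4×1) = 6
g[6] = max(1×6, 2×4, 3×3, 4×2, 5×1) = 9
g[7] = max(1×9, 2×6, 3×4, 4×3, 5×2, 6×1) = 12
g[8] = max(1×12, 2×9, 3×6, …, 6×2, 7×1) = 18
One optimal split: 3 + 3 + 2; product 3×3×2 = 18.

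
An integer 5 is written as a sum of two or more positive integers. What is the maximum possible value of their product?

Fill prod[k] for k=2..5: at each k try every first piece i and multiply by the better of (k−i) uncut or prod[k−i].
prod[2] = 1×max(1,0) = 1×1 = 1
prod[3] = 1×max(2,1) = 1×2 = 2
prod[4] = 2×max(2,1) = 2×2 = 4
prod[5] = 2×max(3,2) = 2×3 = 6
One optimal split: 3 + 2; product 3×2 = 6.

6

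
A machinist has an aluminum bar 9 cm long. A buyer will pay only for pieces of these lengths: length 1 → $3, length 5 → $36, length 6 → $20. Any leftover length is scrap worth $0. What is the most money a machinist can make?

48

Consider every possible first cut. r[k] is the best of p[i]+r[k−i] over all sellable i≤k.
r[1] = 3
r[2] = 6  (first piece 1, then r[1]=3)
r[3] = 9  (first piece 1, then r[2]=6)
r[4] = 12  (first piece 1, then r[3]=9)
r[5] = max(3+12, 36+0) = 36
r[6] = max(3+36, 36+3, 20+0) = 39
r[7] = max(3+39, 36+6, 20+3) = 42
r[8] = max(3+42, 36+9, 20+6) = 45
r[9] = max(3+45, 36+12, 20+9) = 48
One optimal cutting: 5 + 1 + 1 + 1 + 1 → $48.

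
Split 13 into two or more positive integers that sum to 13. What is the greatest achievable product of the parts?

108

Define m[k] = max over 1≤i<k of i · max(k−i, m[k−i]); the inner max lets the remainder stay uncut if that's better.
m[2] = 1×max(1,0) = 1×1 = 1
m[3] = 1×max(2,1) = 1×2 = 2
m[4] = 2×max(2,1) = 2×2 = 4
m[5] = 2×max(3,2) = 2×3 = 6
m[6] = 3×max(3,2) = 3×3 = 9
m[7] = 2×max(5,6) = 2×6 = 12
m[8] = 2×max(6,9) = 2×9 = 18
m[9] = 3×max(6,9) = 3×9 = 27
m[10] = 2×max(8,18) = 2×18 = 36
m[11] = 2×max(9,27) = 2×27 = 54
m[12] = 3×max(9,27) = 3×27 = 81
m[13] = 2×max(11,54) = 2×54 = 108
One optimal split: 3 + 3 + 3 + 2 + 2; product 3×3×3×2×2 = 108.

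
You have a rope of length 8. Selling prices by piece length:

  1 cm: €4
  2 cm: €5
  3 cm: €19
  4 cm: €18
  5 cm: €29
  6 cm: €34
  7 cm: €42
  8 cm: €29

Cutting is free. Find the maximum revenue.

48

Let v[k] be the best obtainable value from length k. For each k, try every first piece i and keep the best of price[i] + v[k−i].
v[1] = 4
v[2] = max(4+4, 5+0) = 8
v[3] = max(4+8, 5+4, 19+0) = 19
v[4] = max(4+19, 5+8, 19+4, 18+0) = 23
v[5] = max(4+23, 5+19, 19+8, 18+4, 29+0) = 29
v[6] = max(4+29, 5+23, 19+19, 18+8, 29+4, 34+0) = 38
v[7] = max(4+38, 5+29, 19+23, …, 34+4, 42+0) = 42
v[8] = max(4+42, 5+38, 19+29, …, 42+4, 29+0) = 48
One optimal cutting: 5 + 3 → €29 + €19 = €48.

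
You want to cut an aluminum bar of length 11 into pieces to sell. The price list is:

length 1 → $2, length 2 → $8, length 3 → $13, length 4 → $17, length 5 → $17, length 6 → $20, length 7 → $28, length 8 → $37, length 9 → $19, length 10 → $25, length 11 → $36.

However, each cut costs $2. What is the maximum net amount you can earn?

48

Let r[k] be the best obtainable value from length k. For each k, try every first piece i and keep the best of price[i] + r[k−i] minus the 2 cut fee when i<k.
r[1] = 2
r[2] = max(2+2-2, 8+0) = 8
r[3] = max(2+8-2, 8+2-2, 13+0) = 13
r[4] = max(2+13-2, 8+8-2, 13+2-2, 17+0) = 17
r[5] = max(2+17-2, 8+13-2, 13+8-2, 17+2-2, 17+0) = 19
r[6] = max(2+19-2, 8+17-2, 13+13-2, 17+8-2, 17+2-2, 20+0) = 24
r[7] = max(2+24-2, 8+19-2, 13+17-2, …, 20+2-2, 28+0) = 28
r[8] = max(2+28-2, 8+24-2, 13+19-2, …, 28+2-2, 37+0) = 37
r[9] = max(2+37-2, 8+28-2, 13+24-2, …, 37+2-2, 19+0) = 37
r[10] = max(2+37-2, 8+37-2, 13+28-2, …, 19+2-2, 25+0) = 43
r[11] = max(2+43-2, 8+37-2, 13+37-2, …, 25+2-2, 36+0) = 48
One optimal plan: pieces 8 + 3 (1 cut) → $50 − $2 = $48.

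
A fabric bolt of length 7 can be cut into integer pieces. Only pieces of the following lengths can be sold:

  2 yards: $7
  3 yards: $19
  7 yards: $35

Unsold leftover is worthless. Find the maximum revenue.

38

Let f[k] be the best obtainable value from length k. For each k, try every first piece i and keep the best of price[i] + f[k−i].
f[1] = 0
f[2] = 7
f[3] = max(7+0, 19+0) = 19
f[4] = max(7+7, 19+0) = 19
f[5] = max(7+19, 19+7) = 26
f[6] = max(7+19, 19+19) = 38
f[7] = max(7+26, 19+19, 35+0) = 38
One optimal cutting: pieces 3 + 3 with 1 yard of scrap → $38.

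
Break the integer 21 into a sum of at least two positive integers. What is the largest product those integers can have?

Define m[k] = max over 1≤i<k of i · max(k−i, m[k−i]); the inner max lets the remainder stay uncut if that's better.
m[2] = 1·max(1,0) = 1·1 = 1
m[3] = max(1·2, 2·1) = 2
m[4] = max(1·3, 2·2, 3·1) = 4
m[5] = max(1·4, 2·3, 3·2, 4·1) = 6
m[6] = max(1·6, 2·4, 3·3, 4·2, 5·1) = 9
m[7] = max(1·9, 2·6, 3·4, 4·3, 5·2, 6·1) = 12
m[8] = max(1·12, 2·9, 3·6, …, 6·2, 7·1) = 18
m[9] = max(1·18, 2·12, 3·9, …, 7·2, 8·1) = 27
m[10] = max(1·27, 2·18, 3·12, …, 8·2, 9·1) = 36
m[11] = max(1·36, 2·27, 3·18, …, 9·2, 10·1) = 54
m[12] = max(1·54, 2·36, 3·27, …, 10·2, 11·1) = 81
m[13] = max(1·81, 2·54, 3·36, …, 11·2, 12·1) = 108
m[14] = max(1·108, 2·81, 3·54, …, 12·2, 13·1) = 162
m[15] = max(1·162, 2·108, 3·81, …, 13·2, 14·1) = 243
m[16] = max(1·243, 2·162, 3·108, …, 14·2, 15·1) = 324
m[17] = max(1·324, 2·243, 3·162, …, 15·2, 16·1) = 486
m[18] = max(1·486, 2·324, 3·243, …, 16·2, 17·1) = 729
m[19] = max(1·729, 2·486, 3·324, …, 17·2, 18·1) = 972
m[20] = max(1·972, 2·729, 3·486, …, 18·2, 19·1) = 1458
m[21] = max(1·1458, 2·972, 3·729, …, 19·2, 20·1) = 2187
One optimal split: 3 + 3 + 3 + 3 + 3 + 3 + 3; product 3·3·3·3·3·3·3 = 2187.

2187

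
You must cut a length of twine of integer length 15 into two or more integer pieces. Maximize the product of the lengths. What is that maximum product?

Define P[k] = max over 1≤i<k of i · max(k−i, P[k−i]); the inner max lets the remainder stay uncut if that's better.
Small cases: P[2]=1, P[3]=2, P[4]=4, P[5]=6, P[6]=9, P[7]=12.
P[8] = max(1×12, 2×9, 3×6, …, 6×2, 7×1) = 18
P[9] = max(1×18, 2×12, 3×9, …, 7×2, 8×1) = 27
P[10] = max(1×27, 2×18, 3×12, …, 8×2, 9×1) = 36
P[11] = max(1×36, 2×27, 3×18, …, 9×2, 10×1) = 54
P[12] = max(1×54, 2×36, 3×27, …, 10×2, 11×1) = 81
P[13] = max(1×81, 2×54, 3×36, …, 11×2, 12×1) = 108
P[14] = max(1×108, 2×81, 3×54, …, 12×2, 13×1) = 162
P[15] = max(1×162, 2×108, 3×81, …, 13×2, 14×1) = 243
One optimal split: 3 + 3 + 3 + 3 + 3; product 3×3×3×3×3 = 243.

243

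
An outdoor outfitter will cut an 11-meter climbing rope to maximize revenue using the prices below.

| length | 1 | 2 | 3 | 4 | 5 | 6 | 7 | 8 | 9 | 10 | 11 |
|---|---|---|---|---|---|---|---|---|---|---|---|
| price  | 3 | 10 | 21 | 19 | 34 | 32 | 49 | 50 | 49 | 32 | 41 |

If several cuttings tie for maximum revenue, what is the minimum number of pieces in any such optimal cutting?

3

Build r[k] bottom-up: r[k] = max over allowed piece i of (p[i] + r[k−i]).
r[1] = 3
r[2] = max(3+3, 10+0) = 10
r[3] = max(3+10, 10+3, 21+0) = 21
r[4] = max(3+21, 10+10, 21+3, 19+0) = 24
r[5] = max(3+24, 10+21, 21+10, 19+3, 34+0) = 34
r[6] = max(3+34, 10+24, 21+21, 19+10, 34+3, 32+0) = 42
r[7] = max(3+42, 10+34, 21+24, …, 32+3, 49+0) = 49
r[8] = max(3+49, 10+42, 21+34, …, 49+3, 50+0) = 55
r[9] = max(3+55, 10+49, 21+42, …, 50+3, 49+0) = 63
r[10] = max(3+63, 10+55, 21+49, …, 49+3, 32+0) = 70
r[11] = max(3+70, 10+63, 21+55, …, 32+3, 41+0) = 76
Maximum revenue is €76.
Now minimize piece count subject to staying optimal: for each k, pieces[k] = 1 + min over i with p[i]+r[k−i]=r[k] of pieces[k−i].
pieces[8] = 2
pieces[9] = 3
pieces[10] = 2
pieces[11] = 3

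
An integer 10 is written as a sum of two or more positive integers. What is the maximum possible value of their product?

36

Let m[k] be the best product for length k (with at least one cut). For each first piece i, the rest contributes max(k−i, m[k−i]).
m[2] = 1*max(1,0) = 1*1 = 1
m[3] = 1*max(2,1) = 1*2 = 2
m[4] = 2*max(2,1) = 2*2 = 4
m[5] = 2*max(3,2) = 2*3 = 6
m[6] = 3*max(3,2) = 3*3 = 9
m[7] = 2*max(5,6) = 2*6 = 12
m[8] = 2*max(6,9) = 2*9 = 18
m[9] = 3*max(6,9) = 3*9 = 27
m[10] = 2*max(8,18) = 2*18 = 36
One optimal split: 3 + 3 + 2 + 2; product 3*3*2*2 = 36.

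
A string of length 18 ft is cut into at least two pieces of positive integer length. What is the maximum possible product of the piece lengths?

729

Define g[k] = max over 1≤i<k of i · max(k−i, g[k−i]); the inner max lets the remainder stay uncut if that's better.
g[2] = 1×max(1,0) = 1×1 = 1
g[3] = max(1×2, 2×1) = 2
g[4] = max(1×3, 2×2, 3×1) = 4
g[5] = max(1×4, 2×3, 3×2, 4×1) = 6
g[6] = max(1×6, 2×4, 3×3, 4×2, 5×1) = 9
g[7] = max(1×9, 2×6, 3×4, 4×3, 5×2, 6×1) = 12
g[8] = max(1×12, 2×9, 3×6, …, 6×2, 7×1) = 18
g[9] = max(1×18, 2×12, 3×9, …, 7×2, 8×1) = 27
g[10] = max(1×27, 2×18, 3×12, …, 8×2, 9×1) = 36
g[11] = max(1×36, 2×27, 3×18, …, 9×2, 10×1) = 54
g[12] = max(1×54, 2×36, 3×27, …, 10×2, 11×1) = 81
g[13] = max(1×81, 2×54, 3×36, …, 11×2, 12×1) = 108
g[14] = max(1×108, 2×81, 3×54, …, 12×2, 13×1) = 162
g[15] = max(1×162, 2×108, 3×81, …, 13×2, 14×1) = 243
g[16] = max(1×243, 2×162, 3×108, …, 14×2, 15×1) = 324
g[17] = max(1×324, 2×243, 3×162, …, 15×2, 16×1) = 486
g[18] = max(1×486, 2×324, 3×243, …, 16×2, 17×1) = 729
One optimal split: 3 + 3 + 3 + 3 + 3 + 3; product 3×3×3×3×3×3 = 729.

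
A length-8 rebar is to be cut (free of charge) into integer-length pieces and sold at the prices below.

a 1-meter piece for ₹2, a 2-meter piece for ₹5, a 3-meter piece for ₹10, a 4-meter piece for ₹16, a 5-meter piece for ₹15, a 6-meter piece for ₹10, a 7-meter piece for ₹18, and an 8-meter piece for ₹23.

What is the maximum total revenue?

32

Let v[k] be the best obtainable value from length k. For each k, try every first piece i and keep the best of price[i] + v[k−i].
v[1] = 2
v[2] = 5
v[3] = 10
v[4] = 16
v[5] = 18  (first piece 1, then v[4]=16)
v[6] = 21  (first piece 2, then v[4]=16)
v[7] = 26  (first piece 3, then v[4]=16)
v[8] = 32  (first piece 4, then v[4]=16)
One optimal cutting: 4 + 4 → ₹16 + ₹16 = ₹32.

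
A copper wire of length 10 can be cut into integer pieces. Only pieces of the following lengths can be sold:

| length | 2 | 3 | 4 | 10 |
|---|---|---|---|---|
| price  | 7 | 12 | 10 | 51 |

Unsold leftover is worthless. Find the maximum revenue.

Let best[k] be the best obtainable value from length k. For each k, try every first piece i and keep the best of price[i] + best[k−i].
best[1] = 0
best[2] = 7
best[3] = max(7+0, 12+0) = 12
best[4] = max(7+7, 12+0, 10+0) = 14
best[5] = max(7+12, 12+7, 10+0) = 19
best[6] = max(7+14, 12+12, 10+7) = 24
best[7] = max(7+19, 12+14, 10+12) = 26
best[8] = max(7+24, 12+19, 10+14) = 31
best[9] = max(7+26, 12+24, 10+19) = 36
best[10] = max(7+31, 12+26, 10+24, 51+0) = 51
One optimal cutting: 10 → €51.

51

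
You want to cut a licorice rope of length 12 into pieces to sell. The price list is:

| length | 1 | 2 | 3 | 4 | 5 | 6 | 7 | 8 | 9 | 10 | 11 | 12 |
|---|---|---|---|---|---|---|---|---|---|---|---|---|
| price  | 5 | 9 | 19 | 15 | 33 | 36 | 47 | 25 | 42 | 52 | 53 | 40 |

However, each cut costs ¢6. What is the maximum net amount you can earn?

Build r[k] bottom-up: r[k] = max over allowed piece i of (p[i] + r[k−i]) − 6 per cut.
r[1] = 5
r[2] = max(5+5-6, 9+0) = 9
r[3] = max(5+9-6, 9+5-6, 19+0) = 19
r[4] = max(5+19-6, 9+9-6, 19+5-6, 15+0) = 18
r[5] = max(5+18-6, 9+19-6, 19+9-6, 15+5-6, 33+0) = 33
r[6] = max(5+33-6, 9+18-6, 19+19-6, 15+9-6, 33+5-6, 36+0) = 36
r[7] = max(5+36-6, 9+33-6, 19+18-6, …, 36+5-6, 47+0) = 47
r[8] = max(5+47-6, 9+36-6, 19+33-6, …, 47+5-6, 25+0) = 46
r[9] = max(5+46-6, 9+47-6, 19+36-6, …, 25+5-6, 42+0) = 50
r[10] = max(5+50-6, 9+46-6, 19+47-6, …, 42+5-6, 52+0) = 60
r[11] = max(5+60-6, 9+50-6, 19+46-6, …, 52+5-6, 53+0) = 63
r[12] = max(5+63-6, 9+60-6, 19+50-6, …, 53+5-6, 40+0) = 74
One optimal plan: pieces 7 + 5 (1 cut) → ¢80 − ¢6 = ¢74.

74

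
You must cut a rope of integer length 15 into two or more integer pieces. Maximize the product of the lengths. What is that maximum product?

243

Fill prod[k] for k=2..15: at each k try every first piece i and multiply by the better of (k−i) uncut or prod[k−i].
prod[2] = 1×max(1,0) = 1×1 = 1
prod[3] = max(1×2, 2×1) = 2
prod[4] = max(1×3, 2×2, 3×1) = 4
prod[5] = max(1×4, 2×3, 3×2, 4×1) = 6
prod[6] = max(1×6, 2×4, 3×3, 4×2, 5×1) = 9
prod[7] = max(1×9, 2×6, 3×4, 4×3, 5×2, 6×1) = 12
prod[8] = max(1×12, 2×9, 3×6, …, 6×2, 7×1) = 18
prod[9] = max(1×18, 2×12, 3×9, …, 7×2, 8×1) = 27
prod[10] = max(1×27, 2×18, 3×12, …, 8×2, 9×1) = 36
prod[11] = max(1×36, 2×27, 3×18, …, 9×2, 10×1) = 54
prod[12] = max(1×54, 2×36, 3×27, …, 10×2, 11×1) = 81
prod[13] = max(1×81, 2×54, 3×36, …, 11×2, 12×1) = 108
prod[14] = max(1×108, 2×81, 3×54, …, 12×2, 13×1) = 162
prod[15] = max(1×162, 2×108, 3×81, …, 13×2, 14×1) = 243
One optimal split: 3 + 3 + 3 + 3 + 3; product 3×3×3×3×3 = 243.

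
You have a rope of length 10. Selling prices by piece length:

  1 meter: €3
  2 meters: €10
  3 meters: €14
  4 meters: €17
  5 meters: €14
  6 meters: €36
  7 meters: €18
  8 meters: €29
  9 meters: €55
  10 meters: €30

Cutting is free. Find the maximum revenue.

Build r[k] bottom-up: r[k] = max over allowed piece i of (p[i] + r[k−i]).
r[1] = 3
r[2] = 10
r[3] = 14
r[4] = 20  (first piece 2, then r[2]=10)
r[5] = 24  (first piece 2, then r[3]=14)
r[6] = 36
r[7] = 39  (first piece 1, then r[6]=36)
r[8] = 46  (first piece 2, then r[6]=36)
r[9] = 55
r[10] = 58  (first piece 1, then r[9]=55)
One optimal cutting: 9 + 1 → €55 + €3 = €58.

58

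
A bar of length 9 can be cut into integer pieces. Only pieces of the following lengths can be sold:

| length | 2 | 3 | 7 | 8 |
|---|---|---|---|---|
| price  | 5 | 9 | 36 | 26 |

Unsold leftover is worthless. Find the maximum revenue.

Let f[k] be the best obtainable value from length k. For each k, try every first piece i and keep the best of price[i] + f[k−i].
f[1] = 0
f[2] = 5
f[3] = max(5+0, 9+0) = 9
f[4] = max(5+5, 9+0) = 10
f[5] = max(5+9, 9+5) = 14
f[6] = max(5+10, 9+9) = 18
f[7] = max(5+14, 9+10, 36+0) = 36
f[8] = max(5+18, 9+14, 36+0, 26+0) = 36
f[9] = max(5+36, 9+18, 36+5, 26+0) = 41
One optimal cutting: 7 + 2 → 41.

41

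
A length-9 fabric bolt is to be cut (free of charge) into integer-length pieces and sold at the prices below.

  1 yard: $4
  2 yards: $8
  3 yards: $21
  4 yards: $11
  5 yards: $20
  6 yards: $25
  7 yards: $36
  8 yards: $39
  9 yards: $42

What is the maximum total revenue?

Let r[k] be the best obtainable value from length k. For each k, try every first piece i and keep the best of price[i] + r[k−i].
r[1] = 4
r[2] = 8  (first piece 1, then r[1]=4)
r[3] = 21
r[4] = 25  (first piece 1, then r[3]=21)
r[5] = 29  (first piece 1, then r[4]=25)
r[6] = 42  (first piece 3, then r[3]=21)
r[7] = 46  (first piece 1, then r[6]=42)
r[8] = 50  (first piece 1, then r[7]=46)
r[9] = 63  (first piece 3, then r[6]=42)
One optimal cutting: 3 + 3 + 3 → $21 + $21 + $21 = $63.

63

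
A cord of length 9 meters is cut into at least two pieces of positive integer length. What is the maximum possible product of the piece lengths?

Fill prod[k] for k=2..9: at each k try every first piece i and multiply by the better of (k−i) uncut or prod[k−i].
Small cases: prod[2]=1.
prod[3] = 1*max(2,1) = 1*2 = 2
prod[4] = 2*max(2,1) = 2*2 = 4
prod[5] = 2*max(3,2) = 2*3 = 6
prod[6] = 3*max(3,2) = 3*3 = 9
prod[7] = 2*max(5,6) = 2*6 = 12
prod[8] = 2*max(6,9) = 2*9 = 18
prod[9] = 3*max(6,9) = 3*9 = 27
One optimal split: 3 + 3 + 3; product 3*3*3 = 27.

27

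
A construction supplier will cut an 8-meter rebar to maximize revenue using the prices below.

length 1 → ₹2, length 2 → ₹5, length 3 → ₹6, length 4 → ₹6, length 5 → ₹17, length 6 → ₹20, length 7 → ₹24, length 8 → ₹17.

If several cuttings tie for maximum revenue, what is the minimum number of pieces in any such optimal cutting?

2

Build r[k] bottom-up: r[k] = max over allowed piece i of (p[i] + r[k−i]).
r[1] = 2
r[2] = 5
r[3] = 7  (first piece 1, then r[2]=5)
r[4] = 10  (first piece 2, then r[2]=5)
r[5] = 17
r[6] = 20
r[7] = 24
r[8] = 26  (first piece 1, then r[7]=24)
Maximum revenue is ₹26.
Now minimize piece count subject to staying optimal: for each k, pieces[k] = 1 + min over i with p[i]+r[k−i]=r[k] of pieces[k−i].
pieces[5] = 1
pieces[6] = 1
pieces[7] = 1
pieces[8] = 2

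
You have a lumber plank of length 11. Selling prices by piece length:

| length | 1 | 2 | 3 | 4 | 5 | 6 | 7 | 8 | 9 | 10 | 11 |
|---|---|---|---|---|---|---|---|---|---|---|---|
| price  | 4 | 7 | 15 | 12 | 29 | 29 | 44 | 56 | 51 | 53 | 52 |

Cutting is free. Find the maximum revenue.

71

Let v[k] be the best obtainable value from length k. For each k, try every first piece i and keep the best of price[i] + v[k−i].
v[1] = 4
v[2] = max(4+4, 7+0) = 8
v[3] = max(4+8, 7+4, 15+0) = 15
v[4] = max(4+15, 7+8, 15+4, 12+0) = 19
v[5] = max(4+19, 7+15, 15+8, 12+4, 29+0) = 29
v[6] = max(4+29, 7+19, 15+15, 12+8, 29+4, 29+0) = 33
v[7] = max(4+33, 7+29, 15+19, …, 29+4, 44+0) = 44
v[8] = max(4+44, 7+33, 15+29, …, 44+4, 56+0) = 56
v[9] = max(4+56, 7+44, 15+33, …, 56+4, 51+0) = 60
v[10] = max(4+60, 7+56, 15+44, …, 51+4, 53+0) = 64
v[11] = max(4+64, 7+60, 15+56, …, 53+4, 52+0) = 71
One optimal cutting: 8 + 3 → $56 + $15 = $71.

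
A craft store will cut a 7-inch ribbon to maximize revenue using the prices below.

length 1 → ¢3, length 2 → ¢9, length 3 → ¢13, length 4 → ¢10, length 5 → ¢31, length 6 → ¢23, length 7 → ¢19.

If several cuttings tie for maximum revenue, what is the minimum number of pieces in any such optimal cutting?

Build r[k] bottom-up: r[k] = max over allowed piece i of (p[i] + r[k−i]).
r[1] = 3
r[2] = max(3+3, 9+0) = 9
r[3] = max(3+9, 9+3, 13+0) = 13
r[4] = max(3+13, 9+9, 13+3, 10+0) = 18
r[5] = max(3+18, 9+13, 13+9, 10+3, 31+0) = 31
r[6] = max(3+31, 9+18, 13+13, 10+9, 31+3, 23+0) = 34
r[7] = max(3+34, 9+31, 13+18, …, 23+3, 19+0) = 40
Maximum revenue is ¢40.
Now minimize piece count subject to staying optimal: for each k, pieces[k] = 1 + min over i with p[i]+r[k−i]=r[k] of pieces[k−i].
pieces[4] = 2
pieces[5] = 1
pieces[6] = 2
pieces[7] = 2

2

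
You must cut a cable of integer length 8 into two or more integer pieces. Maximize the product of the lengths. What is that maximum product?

Fill g[k] for k=2..8: at each k try every first piece i and multiply by the better of (k−i) uncut or g[k−i].
g[2] = 1×max(1,0) = 1×1 = 1
g[3] = max(1×2, 2×1) = 2
g[4] = max(1×3, 2×2, 3×1) = 4
g[5] = max(1×4, 2×3, 3×2, 4×1) = 6
g[6] = max(1×6, 2×4, 3×3, 4×2, 5×1) = 9
g[7] = max(1×9, 2×6, 3×4, 4×3, 5×2, 6×1) = 12
g[8] = max(1×12, 2×9, 3×6, …, 6×2, 7×1) = 18
One optimal split: 3 + 3 + 2; product 3×3×2 = 18.

18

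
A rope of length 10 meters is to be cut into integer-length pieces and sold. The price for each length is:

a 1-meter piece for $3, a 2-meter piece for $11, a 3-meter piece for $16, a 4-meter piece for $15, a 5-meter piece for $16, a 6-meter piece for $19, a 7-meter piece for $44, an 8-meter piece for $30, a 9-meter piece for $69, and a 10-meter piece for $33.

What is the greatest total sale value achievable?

72

Build v[k] bottom-up: v[k] = max over allowed piece i of (p[i] + v[k−i]).
v[1] = 3
v[2] = 11
v[3] = 16
v[4] = 22  (first piece 2, then v[2]=11)
v[5] = 27  (first piece 2, then v[3]=16)
v[6] = 33  (first piece 2, then v[4]=22)
v[7] = 44
v[8] = 47  (first piece 1, then v[7]=44)
v[9] = 69
v[10] = 72  (first piece 1, then v[9]=69)
One optimal cutting: 9 + 1 → $69 + $3 = $72.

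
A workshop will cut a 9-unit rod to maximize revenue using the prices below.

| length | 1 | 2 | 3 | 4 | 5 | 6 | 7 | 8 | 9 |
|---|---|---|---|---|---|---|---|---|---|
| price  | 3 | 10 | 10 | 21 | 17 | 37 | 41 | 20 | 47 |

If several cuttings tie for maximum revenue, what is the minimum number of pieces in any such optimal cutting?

Let r[k] be the best obtainable value from length k. For each k, try every first piece i and keep the best of price[i] + r[k−i].
r[1] = 3
r[2] = max(3+3, 10+0) = 10
r[3] = max(3+10, 10+3, 10+0) = 13
r[4] = max(3+13, 10+10, 10+3, 21+0) = 21
r[5] = max(3+21, 10+13, 10+10, 21+3, 17+0) = 24
r[6] = max(3+24, 10+21, 10+13, 21+10, 17+3, 37+0) = 37
r[7] = max(3+37, 10+24, 10+21, …, 37+3, 41+0) = 41
r[8] = max(3+41, 10+37, 10+24, …, 41+3, 20+0) = 47
r[9] = max(3+47, 10+41, 10+37, …, 20+3, 47+0) = 51
Maximum revenue is $51.
Now minimize piece count subject to staying optimal: for each k, pieces[k] = 1 + min over i with p[i]+r[k−i]=r[k] of pieces[k−i].
pieces[6] = 1
pieces[7] = 1
pieces[8] = 2
pieces[9] = 2

2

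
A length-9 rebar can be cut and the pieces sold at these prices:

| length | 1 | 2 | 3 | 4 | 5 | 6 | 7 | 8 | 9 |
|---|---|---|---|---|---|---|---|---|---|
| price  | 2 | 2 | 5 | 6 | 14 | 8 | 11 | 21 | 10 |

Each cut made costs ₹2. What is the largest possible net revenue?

21

Consider every possible first cut. net[k] is the best of p[i]+net[k−i] over all sellable i≤k, charging 2 whenever i<k.
net[1] = 2
net[2] = 2  (first piece 1, then net[1]=2)
net[3] = 5
net[4] = 6
net[5] = 14
net[6] = 14  (first piece 1, then net[5]=14)
net[7] = 14  (first piece 1, then net[6]=14)
net[8] = 21
net[9] = 21  (first piece 1, then net[8]=21)
One optimal plan: pieces 8 + 1 (1 cut) → ₹23 − ₹2 = ₹21.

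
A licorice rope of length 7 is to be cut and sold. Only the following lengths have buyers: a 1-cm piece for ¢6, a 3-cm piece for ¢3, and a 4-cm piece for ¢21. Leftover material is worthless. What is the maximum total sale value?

42

Consider every possible first cut. f[k] is the best of p[i]+f[k−i] over all sellable i≤k.
f[1] = 6
f[2] = 12  (first piece 1, then f[1]=6)
f[3] = max(6+12, 3+0) = 18
f[4] = max(6+18, 3+6, 21+0) = 24
f[5] = max(6+24, 3+12, 21+6) = 30
f[6] = max(6+30, 3+18, 21+12) = 36
f[7] = max(6+36, 3+24, 21+18) = 42
One optimal cutting: 1 + 1 + 1 + 1 + 1 + 1 + 1 → ¢42.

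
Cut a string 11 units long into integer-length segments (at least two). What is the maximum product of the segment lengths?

54

Fill f[k] for k=2..11: at each k try every first piece i and multiply by the better of (k−i) uncut or f[k−i].
f[2] = 1*max(1,0) = 1*1 = 1
f[3] = 1*max(2,1) = 1*2 = 2
f[4] = 2*max(2,1) = 2*2 = 4
f[5] = 2*max(3,2) = 2*3 = 6
f[6] = 3*max(3,2) = 3*3 = 9
f[7] = 2*max(5,6) = 2*6 = 12
f[8] = 2*max(6,9) = 2*9 = 18
f[9] = 3*max(6,9) = 3*9 = 27
f[10] = 2*max(8,18) = 2*18 = 36
f[11] = 2*max(9,27) = 2*27 = 54
One optimal split: 3 + 3 + 3 + 2; product 3*3*3*2 = 54.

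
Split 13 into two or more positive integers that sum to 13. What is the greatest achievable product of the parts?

108

Define f[k] = max over 1≤i<k of i · max(k−i, f[k−i]); the inner max lets the remainder stay uncut if that's better.
Small cases: f[2]=1, f[3]=2, f[4]=4, f[5]=6, f[6]=9.
f[7] = 2·max(5,6) = 2·6 = 12
f[8] = 2·max(6,9) = 2·9 = 18
f[9] = 3·max(6,9) = 3·9 = 27
f[10] = 2·max(8,18) = 2·18 = 36
f[11] = 2·max(9,27) = 2·27 = 54
f[12] = 3·max(9,27) = 3·27 = 81
f[13] = 2·max(11,54) = 2·54 = 108
One optimal split: 3 + 3 + 3 + 2 + 2; product 3·3·3·2·2 = 108.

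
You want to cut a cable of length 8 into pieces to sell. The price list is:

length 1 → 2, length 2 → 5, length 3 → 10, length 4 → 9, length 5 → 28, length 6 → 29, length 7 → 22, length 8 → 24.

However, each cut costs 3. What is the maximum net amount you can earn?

35

Consider every possible first cut. r[k] is the best of p[i]+r[k−i] over all sellable i≤k, charging 3 whenever i<k.
r[1] = 2
r[2] = max(2+2-3, 5+0) = 5
r[3] = max(2+5-3, 5+2-3, 10+0) = 10
r[4] = max(2+10-3, 5+5-3, 10+2-3, 9+0) = 9
r[5] = max(2+9-3, 5+10-3, 10+5-3, 9+2-3, 28+0) = 28
r[6] = max(2+28-3, 5+9-3, 10+10-3, 9+5-3, 28+2-3, 29+0) = 29
r[7] = max(2+29-3, 5+28-3, 10+9-3, …, 29+2-3, 22+0) = 30
r[8] = max(2+30-3, 5+29-3, 10+28-3, …, 22+2-3, 24+0) = 35
One optimal plan: pieces 5 + 3 (1 cut) → 38 − 3 = 35.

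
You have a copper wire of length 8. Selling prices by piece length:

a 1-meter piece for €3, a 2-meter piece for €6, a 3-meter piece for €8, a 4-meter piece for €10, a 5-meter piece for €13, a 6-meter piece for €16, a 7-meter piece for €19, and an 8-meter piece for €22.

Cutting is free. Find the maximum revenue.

Let v[k] be the best obtainable value from length k. For each k, try every first piece i and keep the best of price[i] + v[k−i].
v[1] = 3
v[2] = max(3+3, 6+0) = 6
v[3] = max(3+6, 6+3, 8+0) = 9
v[4] = max(3+9, 6+6, 8+3, 10+0) = 12
v[5] = max(3+12, 6+9, 8+6, 10+3, 13+0) = 15
v[6] = max(3+15, 6+12, 8+9, 10+6, 13+3, 16+0) = 18
v[7] = max(3+18, 6+15, 8+12, …, 16+3, 19+0) = 21
v[8] = max(3+21, 6+18, 8+15, …, 19+3, 22+0) = 24
One optimal cutting: 1 + 1 + 1 + 1 + 1 + 1 + 1 + 1 → €3 + €3 + €3 + €3 + €3 + €3 + €3 + €3 = €24.

24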